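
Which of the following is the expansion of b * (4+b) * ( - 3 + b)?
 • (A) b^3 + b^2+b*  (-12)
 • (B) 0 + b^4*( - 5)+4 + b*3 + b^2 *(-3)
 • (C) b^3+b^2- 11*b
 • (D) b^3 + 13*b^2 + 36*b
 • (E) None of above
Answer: A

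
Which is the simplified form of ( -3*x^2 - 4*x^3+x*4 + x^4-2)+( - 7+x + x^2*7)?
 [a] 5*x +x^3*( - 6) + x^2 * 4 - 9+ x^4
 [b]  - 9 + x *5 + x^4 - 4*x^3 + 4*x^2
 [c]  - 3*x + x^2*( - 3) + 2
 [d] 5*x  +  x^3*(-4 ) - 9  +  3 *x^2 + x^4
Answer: b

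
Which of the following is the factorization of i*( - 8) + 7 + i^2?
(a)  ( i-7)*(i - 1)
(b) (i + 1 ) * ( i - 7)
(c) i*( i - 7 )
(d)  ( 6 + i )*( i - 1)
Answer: a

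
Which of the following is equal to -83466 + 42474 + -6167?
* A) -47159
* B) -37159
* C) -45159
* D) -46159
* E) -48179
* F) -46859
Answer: A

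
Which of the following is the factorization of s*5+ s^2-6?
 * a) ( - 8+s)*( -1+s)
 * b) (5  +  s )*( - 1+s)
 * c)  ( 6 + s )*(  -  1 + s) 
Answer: c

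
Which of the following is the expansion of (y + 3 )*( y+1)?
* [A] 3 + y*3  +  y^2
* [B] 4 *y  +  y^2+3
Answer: B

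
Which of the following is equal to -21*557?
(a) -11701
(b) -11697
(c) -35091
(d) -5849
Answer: b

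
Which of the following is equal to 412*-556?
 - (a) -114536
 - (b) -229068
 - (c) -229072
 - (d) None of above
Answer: c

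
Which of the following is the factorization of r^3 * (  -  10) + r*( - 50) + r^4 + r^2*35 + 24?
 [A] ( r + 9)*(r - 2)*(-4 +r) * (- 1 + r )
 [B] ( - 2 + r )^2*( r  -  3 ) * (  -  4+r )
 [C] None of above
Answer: C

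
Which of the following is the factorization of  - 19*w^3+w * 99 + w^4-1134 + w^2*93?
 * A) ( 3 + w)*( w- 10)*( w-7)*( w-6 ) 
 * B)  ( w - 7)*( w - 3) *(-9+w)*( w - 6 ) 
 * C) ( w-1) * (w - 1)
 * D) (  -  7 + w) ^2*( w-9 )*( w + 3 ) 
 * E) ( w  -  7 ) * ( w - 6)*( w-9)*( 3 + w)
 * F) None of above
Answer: E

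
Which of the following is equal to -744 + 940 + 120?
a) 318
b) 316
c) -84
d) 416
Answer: b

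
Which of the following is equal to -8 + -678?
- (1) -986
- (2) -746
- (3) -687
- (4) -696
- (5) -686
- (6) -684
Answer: 5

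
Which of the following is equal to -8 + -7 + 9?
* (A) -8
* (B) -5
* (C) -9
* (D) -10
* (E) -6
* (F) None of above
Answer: E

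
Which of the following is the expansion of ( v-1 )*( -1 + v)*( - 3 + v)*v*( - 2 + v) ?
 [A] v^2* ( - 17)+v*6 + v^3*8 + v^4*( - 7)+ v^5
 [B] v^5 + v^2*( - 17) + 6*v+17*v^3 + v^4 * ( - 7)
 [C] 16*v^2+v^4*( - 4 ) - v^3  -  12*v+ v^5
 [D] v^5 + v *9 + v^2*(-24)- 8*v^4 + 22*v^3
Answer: B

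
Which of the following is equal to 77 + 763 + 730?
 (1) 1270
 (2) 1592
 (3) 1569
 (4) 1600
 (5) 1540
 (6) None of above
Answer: 6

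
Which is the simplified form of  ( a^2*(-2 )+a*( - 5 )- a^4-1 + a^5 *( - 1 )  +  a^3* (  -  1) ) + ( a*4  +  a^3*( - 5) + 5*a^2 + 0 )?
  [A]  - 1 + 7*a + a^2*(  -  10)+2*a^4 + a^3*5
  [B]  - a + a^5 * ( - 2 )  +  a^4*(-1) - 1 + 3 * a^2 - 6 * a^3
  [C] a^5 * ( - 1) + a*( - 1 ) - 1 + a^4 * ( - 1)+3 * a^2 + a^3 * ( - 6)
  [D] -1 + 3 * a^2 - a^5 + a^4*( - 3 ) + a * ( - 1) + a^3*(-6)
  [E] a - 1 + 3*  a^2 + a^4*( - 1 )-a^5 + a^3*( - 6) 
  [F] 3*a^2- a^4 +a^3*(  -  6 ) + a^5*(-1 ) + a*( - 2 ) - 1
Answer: C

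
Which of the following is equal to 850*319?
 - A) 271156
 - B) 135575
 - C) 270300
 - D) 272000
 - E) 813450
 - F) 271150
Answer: F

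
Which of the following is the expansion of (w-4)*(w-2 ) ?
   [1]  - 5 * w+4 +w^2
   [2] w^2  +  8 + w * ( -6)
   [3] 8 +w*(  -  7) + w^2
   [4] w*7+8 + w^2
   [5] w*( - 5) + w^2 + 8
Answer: 2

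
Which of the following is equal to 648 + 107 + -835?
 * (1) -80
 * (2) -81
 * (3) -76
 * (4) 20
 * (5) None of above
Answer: 1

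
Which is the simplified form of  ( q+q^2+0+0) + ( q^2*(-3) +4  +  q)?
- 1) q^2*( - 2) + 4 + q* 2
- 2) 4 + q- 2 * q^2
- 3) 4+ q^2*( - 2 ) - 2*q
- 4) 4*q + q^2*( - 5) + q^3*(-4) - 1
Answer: 1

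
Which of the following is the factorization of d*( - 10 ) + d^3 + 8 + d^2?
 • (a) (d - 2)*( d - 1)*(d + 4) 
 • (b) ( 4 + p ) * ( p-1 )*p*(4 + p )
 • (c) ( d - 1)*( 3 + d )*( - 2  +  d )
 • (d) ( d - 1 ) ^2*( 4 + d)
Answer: a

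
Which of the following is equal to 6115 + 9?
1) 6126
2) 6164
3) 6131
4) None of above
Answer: 4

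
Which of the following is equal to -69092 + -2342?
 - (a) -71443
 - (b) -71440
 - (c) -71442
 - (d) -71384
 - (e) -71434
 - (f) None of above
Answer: e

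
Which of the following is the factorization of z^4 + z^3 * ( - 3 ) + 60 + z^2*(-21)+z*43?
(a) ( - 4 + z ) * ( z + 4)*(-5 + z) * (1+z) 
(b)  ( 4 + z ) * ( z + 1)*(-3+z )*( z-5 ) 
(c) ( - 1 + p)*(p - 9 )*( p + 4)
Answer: b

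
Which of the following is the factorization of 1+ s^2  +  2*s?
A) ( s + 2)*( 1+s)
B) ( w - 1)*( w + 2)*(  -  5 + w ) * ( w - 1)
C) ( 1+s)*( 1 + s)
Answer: C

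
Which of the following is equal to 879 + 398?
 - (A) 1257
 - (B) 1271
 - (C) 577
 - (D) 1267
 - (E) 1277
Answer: E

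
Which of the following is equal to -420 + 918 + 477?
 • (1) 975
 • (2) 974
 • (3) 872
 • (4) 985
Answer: 1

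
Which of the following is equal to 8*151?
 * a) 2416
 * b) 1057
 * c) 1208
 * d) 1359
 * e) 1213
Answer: c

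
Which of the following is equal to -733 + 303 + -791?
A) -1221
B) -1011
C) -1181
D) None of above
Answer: A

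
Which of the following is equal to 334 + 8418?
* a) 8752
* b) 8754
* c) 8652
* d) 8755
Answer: a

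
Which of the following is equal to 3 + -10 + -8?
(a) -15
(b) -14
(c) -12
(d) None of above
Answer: a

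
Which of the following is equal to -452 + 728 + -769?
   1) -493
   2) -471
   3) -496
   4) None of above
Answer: 1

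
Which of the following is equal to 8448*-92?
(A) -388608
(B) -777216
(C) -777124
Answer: B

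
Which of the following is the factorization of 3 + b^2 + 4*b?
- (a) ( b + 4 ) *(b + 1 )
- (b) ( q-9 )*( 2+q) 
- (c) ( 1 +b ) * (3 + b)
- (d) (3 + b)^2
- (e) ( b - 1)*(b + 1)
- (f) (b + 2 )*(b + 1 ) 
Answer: c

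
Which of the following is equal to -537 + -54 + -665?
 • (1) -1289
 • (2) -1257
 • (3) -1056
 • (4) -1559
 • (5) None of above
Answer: 5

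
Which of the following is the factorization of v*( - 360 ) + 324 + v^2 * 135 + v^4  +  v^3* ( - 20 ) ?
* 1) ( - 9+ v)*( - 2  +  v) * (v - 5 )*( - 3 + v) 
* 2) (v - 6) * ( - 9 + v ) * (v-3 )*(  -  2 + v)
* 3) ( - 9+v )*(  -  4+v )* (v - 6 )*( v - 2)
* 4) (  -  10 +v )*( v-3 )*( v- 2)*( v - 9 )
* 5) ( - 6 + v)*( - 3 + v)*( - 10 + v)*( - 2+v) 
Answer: 2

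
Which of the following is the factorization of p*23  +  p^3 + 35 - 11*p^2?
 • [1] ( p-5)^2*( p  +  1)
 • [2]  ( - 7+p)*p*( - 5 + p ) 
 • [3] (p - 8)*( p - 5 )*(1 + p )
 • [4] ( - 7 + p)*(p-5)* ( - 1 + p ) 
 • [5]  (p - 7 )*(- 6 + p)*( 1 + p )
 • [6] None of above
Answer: 6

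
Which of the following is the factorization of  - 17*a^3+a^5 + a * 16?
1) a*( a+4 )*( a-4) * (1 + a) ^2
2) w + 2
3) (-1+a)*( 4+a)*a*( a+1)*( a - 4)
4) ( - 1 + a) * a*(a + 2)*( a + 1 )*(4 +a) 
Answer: 3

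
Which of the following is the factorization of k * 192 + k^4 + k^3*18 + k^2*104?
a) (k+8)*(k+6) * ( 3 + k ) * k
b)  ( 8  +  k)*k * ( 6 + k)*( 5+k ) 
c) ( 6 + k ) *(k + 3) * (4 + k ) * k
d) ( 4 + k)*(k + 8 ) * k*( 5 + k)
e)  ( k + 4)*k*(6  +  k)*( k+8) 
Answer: e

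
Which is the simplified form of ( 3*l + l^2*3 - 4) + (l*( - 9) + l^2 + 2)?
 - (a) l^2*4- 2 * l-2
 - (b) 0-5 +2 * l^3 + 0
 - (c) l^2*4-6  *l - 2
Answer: c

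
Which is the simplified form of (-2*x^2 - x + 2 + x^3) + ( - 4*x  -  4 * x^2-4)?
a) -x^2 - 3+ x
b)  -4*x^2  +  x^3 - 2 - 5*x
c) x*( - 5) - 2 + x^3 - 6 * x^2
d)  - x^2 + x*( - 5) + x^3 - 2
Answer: c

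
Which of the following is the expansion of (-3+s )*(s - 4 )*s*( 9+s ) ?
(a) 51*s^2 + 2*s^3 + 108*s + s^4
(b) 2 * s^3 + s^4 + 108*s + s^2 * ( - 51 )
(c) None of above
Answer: b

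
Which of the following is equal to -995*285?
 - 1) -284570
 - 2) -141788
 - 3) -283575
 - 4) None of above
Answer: 3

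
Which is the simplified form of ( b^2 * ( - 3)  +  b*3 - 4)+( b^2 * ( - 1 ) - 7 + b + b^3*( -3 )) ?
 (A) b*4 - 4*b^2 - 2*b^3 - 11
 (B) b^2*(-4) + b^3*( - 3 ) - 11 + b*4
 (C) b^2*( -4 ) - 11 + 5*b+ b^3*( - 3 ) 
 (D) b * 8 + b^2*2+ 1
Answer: B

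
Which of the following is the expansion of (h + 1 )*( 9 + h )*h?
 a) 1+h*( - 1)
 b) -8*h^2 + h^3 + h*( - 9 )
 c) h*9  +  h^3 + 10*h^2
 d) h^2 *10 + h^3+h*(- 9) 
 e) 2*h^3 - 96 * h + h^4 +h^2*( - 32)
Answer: c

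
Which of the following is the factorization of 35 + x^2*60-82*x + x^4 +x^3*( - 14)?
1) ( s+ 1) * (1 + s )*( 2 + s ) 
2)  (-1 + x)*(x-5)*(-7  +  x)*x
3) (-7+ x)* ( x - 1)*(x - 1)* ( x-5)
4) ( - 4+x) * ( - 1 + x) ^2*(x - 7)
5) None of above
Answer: 3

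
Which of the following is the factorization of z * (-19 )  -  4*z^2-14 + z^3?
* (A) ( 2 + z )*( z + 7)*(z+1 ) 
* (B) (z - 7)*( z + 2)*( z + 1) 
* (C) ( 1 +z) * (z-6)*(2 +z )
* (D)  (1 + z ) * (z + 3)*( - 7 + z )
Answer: B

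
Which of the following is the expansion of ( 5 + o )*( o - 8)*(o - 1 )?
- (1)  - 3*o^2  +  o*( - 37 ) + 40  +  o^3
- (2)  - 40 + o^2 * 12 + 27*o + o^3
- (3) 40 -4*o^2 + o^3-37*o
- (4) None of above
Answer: 3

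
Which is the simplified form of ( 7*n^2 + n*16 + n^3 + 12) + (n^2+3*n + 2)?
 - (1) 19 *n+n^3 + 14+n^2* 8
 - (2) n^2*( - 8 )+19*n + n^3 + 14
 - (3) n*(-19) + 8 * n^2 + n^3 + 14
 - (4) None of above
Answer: 1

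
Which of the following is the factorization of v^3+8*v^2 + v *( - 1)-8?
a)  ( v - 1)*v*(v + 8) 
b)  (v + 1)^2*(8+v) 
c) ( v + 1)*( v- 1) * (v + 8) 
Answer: c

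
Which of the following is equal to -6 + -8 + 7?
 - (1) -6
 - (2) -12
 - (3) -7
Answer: 3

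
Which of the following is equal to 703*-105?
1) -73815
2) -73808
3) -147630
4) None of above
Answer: 1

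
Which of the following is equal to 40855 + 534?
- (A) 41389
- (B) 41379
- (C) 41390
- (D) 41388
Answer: A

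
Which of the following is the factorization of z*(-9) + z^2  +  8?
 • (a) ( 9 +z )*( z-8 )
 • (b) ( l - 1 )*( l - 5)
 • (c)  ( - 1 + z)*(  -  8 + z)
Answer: c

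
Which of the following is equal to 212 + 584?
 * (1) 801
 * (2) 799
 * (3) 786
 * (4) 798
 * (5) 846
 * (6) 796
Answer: 6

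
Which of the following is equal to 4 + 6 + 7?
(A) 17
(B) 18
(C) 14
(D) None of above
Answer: A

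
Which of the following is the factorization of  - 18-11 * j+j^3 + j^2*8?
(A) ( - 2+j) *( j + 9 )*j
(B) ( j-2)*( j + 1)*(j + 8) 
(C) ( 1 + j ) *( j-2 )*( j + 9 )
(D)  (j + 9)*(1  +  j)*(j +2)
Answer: C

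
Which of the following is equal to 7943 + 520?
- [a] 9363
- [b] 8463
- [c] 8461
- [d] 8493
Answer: b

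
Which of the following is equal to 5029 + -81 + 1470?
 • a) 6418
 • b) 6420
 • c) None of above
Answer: a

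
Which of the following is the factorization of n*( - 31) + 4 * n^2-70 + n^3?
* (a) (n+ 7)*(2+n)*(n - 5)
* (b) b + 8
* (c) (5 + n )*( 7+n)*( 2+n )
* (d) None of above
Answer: a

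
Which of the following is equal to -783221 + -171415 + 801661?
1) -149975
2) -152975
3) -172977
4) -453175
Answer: 2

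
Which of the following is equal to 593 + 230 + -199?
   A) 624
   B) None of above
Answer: A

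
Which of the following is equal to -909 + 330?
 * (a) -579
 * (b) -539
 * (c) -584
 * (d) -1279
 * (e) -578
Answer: a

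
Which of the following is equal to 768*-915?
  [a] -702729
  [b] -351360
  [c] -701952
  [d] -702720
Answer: d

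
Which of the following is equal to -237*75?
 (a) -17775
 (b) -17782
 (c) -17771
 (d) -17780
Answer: a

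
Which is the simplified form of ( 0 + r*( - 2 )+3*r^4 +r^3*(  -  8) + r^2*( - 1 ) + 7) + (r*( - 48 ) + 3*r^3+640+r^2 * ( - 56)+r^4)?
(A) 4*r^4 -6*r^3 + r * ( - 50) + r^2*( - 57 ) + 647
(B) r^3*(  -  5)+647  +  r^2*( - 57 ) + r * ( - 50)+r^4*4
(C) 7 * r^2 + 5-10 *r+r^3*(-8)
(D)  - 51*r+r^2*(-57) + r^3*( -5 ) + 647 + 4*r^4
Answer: B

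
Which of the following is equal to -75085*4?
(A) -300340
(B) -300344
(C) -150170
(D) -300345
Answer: A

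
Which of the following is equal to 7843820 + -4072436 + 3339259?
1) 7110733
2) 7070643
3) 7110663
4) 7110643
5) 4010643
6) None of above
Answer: 4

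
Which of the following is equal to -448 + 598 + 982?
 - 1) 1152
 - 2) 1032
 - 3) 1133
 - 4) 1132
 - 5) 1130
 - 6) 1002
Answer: 4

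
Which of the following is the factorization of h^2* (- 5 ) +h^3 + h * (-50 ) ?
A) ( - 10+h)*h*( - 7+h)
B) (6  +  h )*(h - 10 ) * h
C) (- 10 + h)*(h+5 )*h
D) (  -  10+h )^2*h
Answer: C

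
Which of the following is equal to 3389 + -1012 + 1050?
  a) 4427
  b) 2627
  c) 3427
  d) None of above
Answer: c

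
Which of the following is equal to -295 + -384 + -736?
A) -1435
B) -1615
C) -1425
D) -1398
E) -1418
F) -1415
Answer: F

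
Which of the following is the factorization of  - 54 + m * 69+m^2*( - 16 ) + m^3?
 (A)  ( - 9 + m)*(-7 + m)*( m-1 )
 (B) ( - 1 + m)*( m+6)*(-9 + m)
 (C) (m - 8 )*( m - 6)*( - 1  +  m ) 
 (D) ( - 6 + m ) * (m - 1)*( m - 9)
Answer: D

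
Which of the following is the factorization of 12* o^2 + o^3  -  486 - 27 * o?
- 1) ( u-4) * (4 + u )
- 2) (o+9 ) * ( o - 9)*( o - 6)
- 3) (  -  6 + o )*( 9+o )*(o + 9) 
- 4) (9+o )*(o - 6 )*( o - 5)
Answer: 3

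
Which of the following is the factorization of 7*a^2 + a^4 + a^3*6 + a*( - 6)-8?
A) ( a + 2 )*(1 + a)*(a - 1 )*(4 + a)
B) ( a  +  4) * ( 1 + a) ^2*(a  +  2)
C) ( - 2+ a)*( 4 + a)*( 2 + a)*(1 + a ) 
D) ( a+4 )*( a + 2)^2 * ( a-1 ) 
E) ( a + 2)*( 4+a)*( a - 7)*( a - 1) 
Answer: A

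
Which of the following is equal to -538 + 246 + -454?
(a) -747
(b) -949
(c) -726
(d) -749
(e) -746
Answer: e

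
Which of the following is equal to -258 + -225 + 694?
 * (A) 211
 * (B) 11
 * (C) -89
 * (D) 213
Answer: A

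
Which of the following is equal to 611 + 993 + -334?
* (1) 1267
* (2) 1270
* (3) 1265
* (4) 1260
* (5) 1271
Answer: 2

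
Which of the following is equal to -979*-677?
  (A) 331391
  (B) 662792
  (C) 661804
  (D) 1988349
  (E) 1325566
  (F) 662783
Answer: F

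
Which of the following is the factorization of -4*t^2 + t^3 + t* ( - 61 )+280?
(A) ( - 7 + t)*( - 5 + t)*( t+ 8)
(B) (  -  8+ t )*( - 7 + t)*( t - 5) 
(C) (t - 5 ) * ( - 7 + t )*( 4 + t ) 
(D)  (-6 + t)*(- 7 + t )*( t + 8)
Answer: A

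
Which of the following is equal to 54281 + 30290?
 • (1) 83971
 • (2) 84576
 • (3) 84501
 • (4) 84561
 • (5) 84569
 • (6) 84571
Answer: 6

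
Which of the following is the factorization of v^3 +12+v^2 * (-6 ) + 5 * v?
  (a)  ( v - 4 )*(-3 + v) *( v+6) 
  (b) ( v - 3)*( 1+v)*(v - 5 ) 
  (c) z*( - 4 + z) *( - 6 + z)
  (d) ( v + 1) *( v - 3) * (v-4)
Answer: d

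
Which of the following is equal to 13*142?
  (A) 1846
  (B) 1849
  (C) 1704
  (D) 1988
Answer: A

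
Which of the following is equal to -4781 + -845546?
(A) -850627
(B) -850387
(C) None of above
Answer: C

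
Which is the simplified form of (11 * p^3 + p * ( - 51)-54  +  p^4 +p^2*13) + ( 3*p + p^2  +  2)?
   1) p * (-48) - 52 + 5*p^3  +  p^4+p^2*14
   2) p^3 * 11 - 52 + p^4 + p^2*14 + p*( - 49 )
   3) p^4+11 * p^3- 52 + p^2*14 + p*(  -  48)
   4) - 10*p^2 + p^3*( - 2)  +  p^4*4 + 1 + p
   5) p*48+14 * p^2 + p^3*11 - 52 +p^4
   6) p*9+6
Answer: 3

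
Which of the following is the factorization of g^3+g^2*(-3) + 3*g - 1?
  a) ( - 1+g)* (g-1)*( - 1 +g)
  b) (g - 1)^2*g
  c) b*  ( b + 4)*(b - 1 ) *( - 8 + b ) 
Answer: a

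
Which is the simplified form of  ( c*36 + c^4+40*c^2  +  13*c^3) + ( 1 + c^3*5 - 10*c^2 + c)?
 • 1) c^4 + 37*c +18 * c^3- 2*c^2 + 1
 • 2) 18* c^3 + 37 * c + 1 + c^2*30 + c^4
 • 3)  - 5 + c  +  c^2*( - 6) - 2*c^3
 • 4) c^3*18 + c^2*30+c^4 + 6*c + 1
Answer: 2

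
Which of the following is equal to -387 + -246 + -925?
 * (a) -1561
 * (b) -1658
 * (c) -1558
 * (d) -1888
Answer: c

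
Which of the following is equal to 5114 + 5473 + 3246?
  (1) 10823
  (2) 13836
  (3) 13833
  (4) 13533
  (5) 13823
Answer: 3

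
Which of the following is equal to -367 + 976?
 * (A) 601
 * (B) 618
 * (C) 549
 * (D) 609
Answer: D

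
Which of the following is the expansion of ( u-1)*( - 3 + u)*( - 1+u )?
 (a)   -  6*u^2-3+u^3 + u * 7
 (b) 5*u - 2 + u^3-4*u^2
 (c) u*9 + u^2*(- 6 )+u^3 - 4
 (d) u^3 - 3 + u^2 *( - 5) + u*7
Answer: d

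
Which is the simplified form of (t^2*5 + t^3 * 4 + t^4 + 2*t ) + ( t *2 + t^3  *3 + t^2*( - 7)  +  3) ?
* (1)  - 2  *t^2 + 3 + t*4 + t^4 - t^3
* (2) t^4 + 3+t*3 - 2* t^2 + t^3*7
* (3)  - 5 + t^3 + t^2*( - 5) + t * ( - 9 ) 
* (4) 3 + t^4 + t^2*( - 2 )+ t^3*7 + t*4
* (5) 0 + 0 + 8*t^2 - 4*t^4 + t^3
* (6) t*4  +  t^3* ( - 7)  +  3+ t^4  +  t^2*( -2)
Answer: 4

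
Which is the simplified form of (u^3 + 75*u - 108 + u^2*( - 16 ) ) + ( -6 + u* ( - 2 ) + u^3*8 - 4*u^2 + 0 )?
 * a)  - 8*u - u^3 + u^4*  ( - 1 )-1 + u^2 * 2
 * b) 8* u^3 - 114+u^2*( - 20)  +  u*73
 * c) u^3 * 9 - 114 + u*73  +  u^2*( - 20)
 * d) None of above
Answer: c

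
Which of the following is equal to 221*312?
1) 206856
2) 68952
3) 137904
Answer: 2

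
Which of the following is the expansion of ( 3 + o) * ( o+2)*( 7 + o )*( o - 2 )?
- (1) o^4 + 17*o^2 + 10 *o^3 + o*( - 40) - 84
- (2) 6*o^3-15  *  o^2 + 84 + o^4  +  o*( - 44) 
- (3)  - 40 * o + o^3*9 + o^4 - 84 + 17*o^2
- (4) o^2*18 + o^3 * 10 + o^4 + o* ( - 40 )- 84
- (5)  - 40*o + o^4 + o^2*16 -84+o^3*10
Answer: 1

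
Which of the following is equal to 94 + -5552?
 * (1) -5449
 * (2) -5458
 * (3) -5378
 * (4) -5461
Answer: 2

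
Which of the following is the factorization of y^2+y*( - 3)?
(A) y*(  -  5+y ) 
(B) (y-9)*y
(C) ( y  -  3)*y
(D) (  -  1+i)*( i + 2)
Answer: C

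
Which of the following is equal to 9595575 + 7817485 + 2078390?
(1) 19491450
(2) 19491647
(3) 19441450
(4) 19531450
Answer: 1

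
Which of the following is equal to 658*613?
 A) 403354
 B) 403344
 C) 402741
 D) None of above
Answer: A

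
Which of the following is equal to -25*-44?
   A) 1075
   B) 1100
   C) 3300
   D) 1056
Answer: B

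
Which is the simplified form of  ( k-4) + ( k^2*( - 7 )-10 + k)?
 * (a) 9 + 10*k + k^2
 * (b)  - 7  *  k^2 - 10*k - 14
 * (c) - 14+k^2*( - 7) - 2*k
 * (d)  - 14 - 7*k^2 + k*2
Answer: d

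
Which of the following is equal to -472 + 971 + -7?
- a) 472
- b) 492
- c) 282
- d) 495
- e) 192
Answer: b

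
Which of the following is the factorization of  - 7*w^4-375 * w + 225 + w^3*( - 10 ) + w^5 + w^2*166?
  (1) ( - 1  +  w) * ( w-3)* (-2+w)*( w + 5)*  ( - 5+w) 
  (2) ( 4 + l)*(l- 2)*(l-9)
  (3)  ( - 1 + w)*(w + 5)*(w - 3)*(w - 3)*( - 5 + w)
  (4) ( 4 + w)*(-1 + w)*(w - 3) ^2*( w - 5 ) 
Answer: 3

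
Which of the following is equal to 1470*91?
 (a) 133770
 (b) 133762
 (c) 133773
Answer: a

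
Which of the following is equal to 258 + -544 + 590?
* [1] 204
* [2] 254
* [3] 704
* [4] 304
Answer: 4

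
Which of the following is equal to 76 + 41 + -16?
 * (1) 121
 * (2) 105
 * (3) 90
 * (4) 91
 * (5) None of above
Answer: 5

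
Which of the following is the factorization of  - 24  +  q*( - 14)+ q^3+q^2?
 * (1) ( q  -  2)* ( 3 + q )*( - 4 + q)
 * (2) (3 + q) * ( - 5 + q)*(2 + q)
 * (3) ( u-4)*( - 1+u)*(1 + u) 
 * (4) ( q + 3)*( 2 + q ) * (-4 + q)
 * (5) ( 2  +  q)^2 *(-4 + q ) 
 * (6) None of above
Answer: 4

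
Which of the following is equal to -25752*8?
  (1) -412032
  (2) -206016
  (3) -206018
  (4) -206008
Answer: 2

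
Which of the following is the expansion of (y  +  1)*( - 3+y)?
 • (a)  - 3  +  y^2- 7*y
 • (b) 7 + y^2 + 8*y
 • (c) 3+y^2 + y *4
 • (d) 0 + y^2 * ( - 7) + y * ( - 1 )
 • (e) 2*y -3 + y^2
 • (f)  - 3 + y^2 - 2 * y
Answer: f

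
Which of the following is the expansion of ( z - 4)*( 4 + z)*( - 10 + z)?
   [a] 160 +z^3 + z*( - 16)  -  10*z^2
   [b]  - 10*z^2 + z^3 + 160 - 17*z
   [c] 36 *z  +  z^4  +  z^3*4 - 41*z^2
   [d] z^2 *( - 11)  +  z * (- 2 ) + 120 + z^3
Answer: a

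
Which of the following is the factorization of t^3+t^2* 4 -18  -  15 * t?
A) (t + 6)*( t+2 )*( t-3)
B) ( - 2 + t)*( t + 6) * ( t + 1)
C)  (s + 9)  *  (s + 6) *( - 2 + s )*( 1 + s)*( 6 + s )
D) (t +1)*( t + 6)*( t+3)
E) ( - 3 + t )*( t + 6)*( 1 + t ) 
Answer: E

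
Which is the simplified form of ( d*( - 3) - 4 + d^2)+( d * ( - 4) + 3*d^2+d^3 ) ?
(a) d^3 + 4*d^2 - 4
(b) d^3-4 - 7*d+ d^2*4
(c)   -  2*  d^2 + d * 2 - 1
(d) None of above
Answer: b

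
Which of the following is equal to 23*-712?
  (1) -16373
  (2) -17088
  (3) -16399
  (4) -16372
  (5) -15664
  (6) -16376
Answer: 6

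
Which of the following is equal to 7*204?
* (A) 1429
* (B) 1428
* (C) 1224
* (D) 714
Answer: B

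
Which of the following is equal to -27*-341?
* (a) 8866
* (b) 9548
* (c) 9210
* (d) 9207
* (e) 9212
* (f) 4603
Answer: d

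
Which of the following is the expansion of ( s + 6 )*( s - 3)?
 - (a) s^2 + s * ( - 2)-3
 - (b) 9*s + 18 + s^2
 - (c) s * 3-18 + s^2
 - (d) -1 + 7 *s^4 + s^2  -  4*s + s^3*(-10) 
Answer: c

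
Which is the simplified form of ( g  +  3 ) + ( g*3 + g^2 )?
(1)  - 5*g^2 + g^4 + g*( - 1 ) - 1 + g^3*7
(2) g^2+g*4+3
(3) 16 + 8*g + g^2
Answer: 2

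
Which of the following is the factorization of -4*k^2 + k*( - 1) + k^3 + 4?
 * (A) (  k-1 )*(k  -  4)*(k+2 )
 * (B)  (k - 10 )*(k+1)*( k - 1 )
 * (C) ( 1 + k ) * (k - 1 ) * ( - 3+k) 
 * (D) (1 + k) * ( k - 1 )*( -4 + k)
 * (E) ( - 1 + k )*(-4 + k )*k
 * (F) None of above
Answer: D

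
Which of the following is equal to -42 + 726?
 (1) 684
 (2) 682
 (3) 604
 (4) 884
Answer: 1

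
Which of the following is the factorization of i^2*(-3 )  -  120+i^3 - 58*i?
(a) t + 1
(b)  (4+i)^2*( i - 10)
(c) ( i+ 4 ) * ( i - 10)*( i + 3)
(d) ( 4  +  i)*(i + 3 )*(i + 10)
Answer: c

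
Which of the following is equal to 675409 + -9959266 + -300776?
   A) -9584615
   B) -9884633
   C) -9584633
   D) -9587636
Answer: C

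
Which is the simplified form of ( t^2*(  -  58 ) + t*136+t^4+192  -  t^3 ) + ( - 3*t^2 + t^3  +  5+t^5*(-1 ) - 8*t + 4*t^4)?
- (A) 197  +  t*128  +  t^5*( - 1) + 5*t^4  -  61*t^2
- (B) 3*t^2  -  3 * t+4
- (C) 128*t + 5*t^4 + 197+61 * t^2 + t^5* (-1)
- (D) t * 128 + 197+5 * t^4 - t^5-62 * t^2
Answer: A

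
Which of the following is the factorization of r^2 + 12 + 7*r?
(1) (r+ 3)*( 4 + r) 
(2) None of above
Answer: 1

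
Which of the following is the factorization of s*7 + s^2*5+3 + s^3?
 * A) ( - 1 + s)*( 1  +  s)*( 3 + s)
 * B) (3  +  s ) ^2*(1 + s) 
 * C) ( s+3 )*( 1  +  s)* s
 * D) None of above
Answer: D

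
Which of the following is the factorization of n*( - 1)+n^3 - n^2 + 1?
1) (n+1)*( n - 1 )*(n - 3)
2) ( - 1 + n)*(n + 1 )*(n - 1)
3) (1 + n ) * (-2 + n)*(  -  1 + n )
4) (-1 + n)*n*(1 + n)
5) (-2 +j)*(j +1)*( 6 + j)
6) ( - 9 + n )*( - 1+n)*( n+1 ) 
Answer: 2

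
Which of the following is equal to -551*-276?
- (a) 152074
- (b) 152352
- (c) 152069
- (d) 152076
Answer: d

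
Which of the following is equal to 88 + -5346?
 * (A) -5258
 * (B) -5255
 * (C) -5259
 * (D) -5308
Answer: A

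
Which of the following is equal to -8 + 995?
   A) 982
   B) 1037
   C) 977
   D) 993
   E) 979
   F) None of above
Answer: F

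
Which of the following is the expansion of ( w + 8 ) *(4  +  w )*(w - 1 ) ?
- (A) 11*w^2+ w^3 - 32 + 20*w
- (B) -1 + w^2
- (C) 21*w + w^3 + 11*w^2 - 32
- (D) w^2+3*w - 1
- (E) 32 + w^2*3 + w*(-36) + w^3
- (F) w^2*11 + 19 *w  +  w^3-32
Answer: A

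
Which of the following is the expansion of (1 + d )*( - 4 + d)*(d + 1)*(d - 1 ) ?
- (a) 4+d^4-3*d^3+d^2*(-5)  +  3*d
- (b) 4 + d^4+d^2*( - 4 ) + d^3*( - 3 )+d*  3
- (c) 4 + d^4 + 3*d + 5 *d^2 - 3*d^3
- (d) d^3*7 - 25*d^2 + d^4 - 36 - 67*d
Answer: a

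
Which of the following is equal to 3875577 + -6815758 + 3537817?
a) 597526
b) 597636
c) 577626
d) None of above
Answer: b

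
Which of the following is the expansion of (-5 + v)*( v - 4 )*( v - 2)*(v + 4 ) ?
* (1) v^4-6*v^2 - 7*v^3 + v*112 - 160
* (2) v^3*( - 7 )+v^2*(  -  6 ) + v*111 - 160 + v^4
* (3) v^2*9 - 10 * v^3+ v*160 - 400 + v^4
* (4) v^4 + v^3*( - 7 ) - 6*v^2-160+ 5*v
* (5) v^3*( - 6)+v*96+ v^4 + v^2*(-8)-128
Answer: 1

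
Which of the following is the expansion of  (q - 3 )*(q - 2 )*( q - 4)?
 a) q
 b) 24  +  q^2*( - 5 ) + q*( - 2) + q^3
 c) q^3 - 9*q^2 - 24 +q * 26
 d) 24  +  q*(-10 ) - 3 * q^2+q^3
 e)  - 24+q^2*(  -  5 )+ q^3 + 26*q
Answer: c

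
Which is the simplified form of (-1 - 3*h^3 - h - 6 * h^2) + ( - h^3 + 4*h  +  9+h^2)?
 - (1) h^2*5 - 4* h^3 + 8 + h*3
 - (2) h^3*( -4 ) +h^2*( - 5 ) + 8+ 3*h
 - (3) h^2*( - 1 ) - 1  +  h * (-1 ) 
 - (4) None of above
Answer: 2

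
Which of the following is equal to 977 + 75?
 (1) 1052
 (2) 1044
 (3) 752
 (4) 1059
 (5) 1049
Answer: 1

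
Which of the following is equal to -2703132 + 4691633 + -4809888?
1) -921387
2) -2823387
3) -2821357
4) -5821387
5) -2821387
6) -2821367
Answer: 5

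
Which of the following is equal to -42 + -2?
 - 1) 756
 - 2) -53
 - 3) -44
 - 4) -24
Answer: 3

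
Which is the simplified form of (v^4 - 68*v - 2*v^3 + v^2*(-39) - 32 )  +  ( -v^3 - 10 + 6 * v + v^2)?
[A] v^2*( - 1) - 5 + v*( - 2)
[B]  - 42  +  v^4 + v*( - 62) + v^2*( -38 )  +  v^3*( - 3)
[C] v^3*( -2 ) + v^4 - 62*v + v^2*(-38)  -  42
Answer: B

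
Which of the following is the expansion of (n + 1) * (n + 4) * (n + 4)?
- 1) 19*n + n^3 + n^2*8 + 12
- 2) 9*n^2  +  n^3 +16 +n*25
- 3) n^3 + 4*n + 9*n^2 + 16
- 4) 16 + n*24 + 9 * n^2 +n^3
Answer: 4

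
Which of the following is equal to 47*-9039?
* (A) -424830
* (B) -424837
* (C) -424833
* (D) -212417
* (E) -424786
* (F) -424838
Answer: C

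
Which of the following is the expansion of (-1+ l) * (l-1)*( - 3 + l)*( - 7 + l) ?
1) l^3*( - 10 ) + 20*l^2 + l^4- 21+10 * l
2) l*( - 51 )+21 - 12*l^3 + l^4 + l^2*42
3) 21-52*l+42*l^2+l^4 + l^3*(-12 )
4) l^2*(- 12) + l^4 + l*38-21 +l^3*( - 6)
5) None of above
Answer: 3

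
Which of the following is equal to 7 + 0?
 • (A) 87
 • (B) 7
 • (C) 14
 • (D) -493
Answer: B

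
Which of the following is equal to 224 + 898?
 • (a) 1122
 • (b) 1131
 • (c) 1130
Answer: a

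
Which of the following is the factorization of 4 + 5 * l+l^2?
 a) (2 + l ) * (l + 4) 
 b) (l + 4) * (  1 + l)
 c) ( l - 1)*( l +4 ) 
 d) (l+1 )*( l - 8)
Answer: b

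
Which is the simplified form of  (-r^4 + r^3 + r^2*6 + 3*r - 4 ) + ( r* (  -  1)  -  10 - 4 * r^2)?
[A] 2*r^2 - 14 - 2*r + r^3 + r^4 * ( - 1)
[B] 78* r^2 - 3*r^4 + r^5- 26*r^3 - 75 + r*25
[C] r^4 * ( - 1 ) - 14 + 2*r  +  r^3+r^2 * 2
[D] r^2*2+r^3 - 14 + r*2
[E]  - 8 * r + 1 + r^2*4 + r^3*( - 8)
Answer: C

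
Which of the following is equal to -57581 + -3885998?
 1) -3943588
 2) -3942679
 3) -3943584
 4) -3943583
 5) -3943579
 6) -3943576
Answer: 5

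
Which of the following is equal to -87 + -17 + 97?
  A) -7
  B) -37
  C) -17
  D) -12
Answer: A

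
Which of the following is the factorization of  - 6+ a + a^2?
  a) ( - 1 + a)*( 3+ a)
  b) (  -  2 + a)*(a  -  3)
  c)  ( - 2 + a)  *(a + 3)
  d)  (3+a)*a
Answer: c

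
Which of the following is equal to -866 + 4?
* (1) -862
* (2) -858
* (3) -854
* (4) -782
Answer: 1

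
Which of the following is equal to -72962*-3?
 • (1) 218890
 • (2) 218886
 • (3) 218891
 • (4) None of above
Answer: 2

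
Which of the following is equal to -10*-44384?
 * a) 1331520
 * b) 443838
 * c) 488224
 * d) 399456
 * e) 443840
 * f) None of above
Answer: e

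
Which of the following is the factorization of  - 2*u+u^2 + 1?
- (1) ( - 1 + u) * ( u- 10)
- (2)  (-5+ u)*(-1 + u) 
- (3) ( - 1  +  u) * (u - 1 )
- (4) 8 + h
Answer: 3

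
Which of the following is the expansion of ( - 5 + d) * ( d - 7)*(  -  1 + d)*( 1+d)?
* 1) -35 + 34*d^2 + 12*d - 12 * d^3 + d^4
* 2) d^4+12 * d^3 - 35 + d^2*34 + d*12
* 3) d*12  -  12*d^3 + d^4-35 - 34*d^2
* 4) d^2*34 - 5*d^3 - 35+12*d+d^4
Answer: 1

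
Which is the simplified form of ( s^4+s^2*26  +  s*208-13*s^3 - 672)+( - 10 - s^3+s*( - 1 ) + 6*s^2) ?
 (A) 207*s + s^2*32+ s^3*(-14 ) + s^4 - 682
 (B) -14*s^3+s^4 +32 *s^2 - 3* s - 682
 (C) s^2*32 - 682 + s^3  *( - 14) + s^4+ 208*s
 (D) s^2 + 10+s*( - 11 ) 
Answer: A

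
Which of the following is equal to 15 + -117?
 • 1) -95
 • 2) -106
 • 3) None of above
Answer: 3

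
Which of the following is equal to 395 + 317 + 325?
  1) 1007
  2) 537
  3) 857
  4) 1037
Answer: 4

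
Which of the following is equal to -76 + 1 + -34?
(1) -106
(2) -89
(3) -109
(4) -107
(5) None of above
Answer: 3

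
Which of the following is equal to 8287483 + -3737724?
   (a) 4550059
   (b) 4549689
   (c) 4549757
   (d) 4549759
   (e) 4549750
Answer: d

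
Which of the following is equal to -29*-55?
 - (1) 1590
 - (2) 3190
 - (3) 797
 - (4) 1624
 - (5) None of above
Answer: 5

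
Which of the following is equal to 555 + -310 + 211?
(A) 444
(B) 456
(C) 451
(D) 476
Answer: B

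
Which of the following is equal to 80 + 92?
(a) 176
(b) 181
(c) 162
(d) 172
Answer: d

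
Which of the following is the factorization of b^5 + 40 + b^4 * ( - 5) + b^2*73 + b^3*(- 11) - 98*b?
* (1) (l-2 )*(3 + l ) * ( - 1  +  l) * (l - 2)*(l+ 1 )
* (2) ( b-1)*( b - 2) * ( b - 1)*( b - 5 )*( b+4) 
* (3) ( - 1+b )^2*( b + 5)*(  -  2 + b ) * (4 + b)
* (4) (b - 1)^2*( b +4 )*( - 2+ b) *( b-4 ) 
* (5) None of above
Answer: 2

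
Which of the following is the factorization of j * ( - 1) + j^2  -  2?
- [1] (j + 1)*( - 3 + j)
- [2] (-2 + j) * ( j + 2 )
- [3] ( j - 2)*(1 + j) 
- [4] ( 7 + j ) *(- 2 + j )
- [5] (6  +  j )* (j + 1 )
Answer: 3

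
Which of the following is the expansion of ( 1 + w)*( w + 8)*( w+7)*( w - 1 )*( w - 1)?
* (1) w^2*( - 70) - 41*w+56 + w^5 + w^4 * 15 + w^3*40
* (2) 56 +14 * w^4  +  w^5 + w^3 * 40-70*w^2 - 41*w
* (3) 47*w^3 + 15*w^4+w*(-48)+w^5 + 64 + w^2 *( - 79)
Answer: 2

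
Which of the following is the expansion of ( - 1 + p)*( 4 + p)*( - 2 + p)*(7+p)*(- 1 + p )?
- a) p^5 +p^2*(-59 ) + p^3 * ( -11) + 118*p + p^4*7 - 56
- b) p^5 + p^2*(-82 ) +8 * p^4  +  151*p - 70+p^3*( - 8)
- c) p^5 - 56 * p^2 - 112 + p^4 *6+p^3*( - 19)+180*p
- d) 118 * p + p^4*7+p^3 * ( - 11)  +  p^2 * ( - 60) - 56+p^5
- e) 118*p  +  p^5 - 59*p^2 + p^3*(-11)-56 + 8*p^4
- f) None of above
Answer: a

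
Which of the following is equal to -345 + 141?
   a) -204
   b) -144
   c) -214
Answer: a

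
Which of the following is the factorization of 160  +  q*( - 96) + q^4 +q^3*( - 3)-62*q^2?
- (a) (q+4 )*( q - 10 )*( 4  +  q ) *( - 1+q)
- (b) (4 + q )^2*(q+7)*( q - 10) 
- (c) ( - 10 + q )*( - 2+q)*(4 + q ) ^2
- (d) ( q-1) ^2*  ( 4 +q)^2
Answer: a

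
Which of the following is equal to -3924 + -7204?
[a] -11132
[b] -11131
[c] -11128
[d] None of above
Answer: c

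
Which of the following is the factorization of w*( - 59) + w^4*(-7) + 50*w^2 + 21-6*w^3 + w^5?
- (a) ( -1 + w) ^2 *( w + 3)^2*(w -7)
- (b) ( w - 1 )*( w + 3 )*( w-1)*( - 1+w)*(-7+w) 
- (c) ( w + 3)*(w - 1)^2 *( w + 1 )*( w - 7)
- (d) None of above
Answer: b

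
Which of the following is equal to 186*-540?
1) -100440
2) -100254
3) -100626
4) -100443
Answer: 1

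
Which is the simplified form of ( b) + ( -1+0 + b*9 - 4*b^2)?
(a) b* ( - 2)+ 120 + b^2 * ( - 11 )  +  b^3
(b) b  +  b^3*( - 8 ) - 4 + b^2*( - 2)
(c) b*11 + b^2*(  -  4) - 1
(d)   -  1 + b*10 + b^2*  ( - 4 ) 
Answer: d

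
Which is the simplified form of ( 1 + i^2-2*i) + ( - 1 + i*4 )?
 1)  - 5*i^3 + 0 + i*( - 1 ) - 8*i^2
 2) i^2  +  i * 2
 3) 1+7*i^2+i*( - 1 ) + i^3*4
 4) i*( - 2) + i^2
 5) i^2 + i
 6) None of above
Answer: 2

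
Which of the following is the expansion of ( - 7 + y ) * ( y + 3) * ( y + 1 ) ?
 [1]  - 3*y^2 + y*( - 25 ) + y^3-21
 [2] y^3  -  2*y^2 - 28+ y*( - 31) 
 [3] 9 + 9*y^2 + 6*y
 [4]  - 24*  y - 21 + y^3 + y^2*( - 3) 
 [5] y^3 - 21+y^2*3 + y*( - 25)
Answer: 1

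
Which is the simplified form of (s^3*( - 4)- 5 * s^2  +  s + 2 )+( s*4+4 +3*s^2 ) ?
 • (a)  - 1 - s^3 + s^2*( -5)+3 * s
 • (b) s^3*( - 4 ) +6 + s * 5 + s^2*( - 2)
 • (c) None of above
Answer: b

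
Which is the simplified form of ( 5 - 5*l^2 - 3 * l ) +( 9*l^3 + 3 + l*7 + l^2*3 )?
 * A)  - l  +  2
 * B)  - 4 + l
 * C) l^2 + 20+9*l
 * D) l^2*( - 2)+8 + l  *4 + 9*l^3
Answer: D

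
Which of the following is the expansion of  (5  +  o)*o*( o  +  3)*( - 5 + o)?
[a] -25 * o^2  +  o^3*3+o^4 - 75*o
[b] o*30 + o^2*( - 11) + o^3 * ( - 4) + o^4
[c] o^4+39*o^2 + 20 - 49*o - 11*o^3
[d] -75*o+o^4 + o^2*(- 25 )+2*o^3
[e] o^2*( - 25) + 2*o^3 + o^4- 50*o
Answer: a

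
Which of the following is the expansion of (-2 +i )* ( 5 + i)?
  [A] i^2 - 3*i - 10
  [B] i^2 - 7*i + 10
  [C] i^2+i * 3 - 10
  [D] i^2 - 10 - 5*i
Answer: C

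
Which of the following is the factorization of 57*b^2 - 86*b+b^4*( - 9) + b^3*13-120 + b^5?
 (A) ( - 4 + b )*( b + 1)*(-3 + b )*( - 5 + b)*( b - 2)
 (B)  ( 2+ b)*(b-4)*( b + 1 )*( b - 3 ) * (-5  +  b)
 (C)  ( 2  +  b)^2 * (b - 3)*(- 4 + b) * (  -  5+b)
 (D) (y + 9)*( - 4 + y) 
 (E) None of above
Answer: B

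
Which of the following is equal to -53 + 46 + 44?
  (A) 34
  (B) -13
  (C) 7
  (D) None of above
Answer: D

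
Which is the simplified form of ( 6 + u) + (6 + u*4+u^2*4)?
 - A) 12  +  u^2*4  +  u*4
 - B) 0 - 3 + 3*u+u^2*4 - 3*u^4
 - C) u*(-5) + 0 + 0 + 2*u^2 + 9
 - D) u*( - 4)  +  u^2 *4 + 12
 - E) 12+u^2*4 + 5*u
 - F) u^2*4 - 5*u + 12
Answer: E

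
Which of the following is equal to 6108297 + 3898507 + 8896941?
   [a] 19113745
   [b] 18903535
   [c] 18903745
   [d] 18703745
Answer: c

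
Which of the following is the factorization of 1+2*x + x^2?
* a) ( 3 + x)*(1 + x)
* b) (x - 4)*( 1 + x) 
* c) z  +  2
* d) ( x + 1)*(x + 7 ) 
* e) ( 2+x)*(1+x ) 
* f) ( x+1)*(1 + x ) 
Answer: f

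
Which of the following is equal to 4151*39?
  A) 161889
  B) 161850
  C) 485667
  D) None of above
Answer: A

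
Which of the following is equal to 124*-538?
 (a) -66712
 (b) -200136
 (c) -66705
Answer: a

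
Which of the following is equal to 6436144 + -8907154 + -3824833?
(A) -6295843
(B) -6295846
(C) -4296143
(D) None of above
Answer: A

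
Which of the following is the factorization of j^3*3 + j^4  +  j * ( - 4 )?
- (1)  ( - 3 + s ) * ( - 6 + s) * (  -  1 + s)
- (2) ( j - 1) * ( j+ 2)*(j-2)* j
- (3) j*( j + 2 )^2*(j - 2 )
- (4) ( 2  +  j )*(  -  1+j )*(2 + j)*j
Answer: 4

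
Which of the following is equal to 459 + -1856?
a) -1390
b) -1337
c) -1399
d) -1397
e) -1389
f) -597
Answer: d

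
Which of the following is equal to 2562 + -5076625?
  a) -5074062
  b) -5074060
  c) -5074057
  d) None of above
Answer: d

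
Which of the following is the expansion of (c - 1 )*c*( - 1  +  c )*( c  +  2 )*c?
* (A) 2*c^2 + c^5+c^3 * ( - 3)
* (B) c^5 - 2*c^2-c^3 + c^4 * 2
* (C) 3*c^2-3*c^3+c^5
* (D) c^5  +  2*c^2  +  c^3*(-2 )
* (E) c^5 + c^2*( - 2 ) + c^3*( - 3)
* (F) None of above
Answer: A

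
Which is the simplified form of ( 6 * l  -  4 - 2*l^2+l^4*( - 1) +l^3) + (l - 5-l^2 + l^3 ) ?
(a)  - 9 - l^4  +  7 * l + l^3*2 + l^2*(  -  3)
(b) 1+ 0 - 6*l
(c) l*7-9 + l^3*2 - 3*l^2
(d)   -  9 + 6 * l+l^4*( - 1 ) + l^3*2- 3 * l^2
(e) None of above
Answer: a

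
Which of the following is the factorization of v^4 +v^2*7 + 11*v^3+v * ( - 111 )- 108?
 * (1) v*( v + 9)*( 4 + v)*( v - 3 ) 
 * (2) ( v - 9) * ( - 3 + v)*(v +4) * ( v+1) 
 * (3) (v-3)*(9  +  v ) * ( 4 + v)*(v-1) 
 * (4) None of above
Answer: 4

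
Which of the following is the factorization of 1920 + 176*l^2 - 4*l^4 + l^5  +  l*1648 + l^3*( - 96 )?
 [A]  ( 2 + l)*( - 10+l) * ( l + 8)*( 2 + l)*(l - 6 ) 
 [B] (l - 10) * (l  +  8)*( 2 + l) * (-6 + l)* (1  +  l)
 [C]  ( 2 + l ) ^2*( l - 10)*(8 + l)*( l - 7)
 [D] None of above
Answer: A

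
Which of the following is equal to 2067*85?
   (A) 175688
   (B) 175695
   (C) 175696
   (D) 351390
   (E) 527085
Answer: B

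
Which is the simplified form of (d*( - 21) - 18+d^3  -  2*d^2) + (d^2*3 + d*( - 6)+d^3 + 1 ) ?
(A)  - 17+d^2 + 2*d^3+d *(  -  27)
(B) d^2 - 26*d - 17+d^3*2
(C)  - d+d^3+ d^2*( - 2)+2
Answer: A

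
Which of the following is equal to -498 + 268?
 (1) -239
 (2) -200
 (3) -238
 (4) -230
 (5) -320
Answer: 4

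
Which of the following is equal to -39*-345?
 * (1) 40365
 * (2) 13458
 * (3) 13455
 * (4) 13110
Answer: 3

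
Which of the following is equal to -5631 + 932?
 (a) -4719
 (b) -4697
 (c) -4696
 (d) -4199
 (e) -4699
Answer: e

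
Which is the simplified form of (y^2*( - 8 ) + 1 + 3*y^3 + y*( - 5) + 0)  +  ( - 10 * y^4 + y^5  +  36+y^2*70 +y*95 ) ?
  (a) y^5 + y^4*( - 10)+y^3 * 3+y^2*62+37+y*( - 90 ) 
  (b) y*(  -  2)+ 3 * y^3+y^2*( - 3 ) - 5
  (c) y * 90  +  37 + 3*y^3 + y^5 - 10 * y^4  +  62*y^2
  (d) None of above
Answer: c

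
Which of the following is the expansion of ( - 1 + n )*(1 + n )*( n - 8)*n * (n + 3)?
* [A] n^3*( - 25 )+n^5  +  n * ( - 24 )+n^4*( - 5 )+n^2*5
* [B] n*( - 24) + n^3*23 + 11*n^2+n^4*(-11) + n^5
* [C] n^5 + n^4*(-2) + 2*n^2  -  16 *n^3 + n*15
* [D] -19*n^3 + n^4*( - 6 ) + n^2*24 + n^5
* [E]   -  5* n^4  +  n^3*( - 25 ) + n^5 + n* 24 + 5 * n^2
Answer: E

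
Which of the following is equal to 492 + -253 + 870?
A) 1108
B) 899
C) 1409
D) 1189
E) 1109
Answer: E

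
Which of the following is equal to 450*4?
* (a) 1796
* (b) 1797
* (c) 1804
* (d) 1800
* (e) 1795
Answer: d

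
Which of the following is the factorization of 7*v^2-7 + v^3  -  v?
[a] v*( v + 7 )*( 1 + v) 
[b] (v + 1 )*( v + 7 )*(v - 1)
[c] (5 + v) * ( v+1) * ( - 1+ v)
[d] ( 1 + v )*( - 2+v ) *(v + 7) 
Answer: b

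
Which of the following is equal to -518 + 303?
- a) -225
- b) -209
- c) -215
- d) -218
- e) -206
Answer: c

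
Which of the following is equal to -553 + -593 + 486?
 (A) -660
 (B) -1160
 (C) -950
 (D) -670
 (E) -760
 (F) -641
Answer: A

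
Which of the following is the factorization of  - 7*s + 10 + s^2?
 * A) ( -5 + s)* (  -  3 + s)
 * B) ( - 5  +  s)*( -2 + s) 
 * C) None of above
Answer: B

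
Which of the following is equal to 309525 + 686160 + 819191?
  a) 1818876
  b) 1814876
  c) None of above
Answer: b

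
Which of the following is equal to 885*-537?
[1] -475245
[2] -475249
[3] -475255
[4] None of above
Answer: 1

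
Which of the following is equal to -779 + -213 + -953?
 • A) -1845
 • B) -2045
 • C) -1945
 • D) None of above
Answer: C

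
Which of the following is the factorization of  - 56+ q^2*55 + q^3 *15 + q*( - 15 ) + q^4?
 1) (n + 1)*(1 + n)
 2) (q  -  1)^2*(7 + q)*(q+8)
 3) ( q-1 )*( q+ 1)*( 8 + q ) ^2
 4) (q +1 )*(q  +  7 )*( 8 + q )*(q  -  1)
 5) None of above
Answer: 4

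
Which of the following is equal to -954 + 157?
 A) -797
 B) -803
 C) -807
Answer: A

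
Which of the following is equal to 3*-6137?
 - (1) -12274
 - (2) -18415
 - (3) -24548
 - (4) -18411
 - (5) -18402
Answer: 4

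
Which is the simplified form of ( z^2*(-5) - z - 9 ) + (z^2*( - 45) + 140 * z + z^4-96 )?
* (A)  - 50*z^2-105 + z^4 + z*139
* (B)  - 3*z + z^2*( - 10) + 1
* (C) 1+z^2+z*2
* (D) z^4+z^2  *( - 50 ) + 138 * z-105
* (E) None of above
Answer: A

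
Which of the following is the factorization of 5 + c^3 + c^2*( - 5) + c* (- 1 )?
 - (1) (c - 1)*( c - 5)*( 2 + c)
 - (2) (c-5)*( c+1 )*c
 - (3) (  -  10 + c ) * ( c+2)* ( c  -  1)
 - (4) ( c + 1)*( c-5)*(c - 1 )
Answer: 4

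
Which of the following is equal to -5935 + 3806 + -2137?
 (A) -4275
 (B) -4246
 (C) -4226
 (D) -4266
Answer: D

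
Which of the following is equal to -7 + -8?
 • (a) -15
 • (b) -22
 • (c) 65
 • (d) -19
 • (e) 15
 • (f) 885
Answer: a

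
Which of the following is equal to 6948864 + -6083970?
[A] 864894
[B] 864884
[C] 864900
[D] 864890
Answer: A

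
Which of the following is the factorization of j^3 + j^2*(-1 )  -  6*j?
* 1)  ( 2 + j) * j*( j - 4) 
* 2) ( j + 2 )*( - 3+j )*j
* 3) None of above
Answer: 2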